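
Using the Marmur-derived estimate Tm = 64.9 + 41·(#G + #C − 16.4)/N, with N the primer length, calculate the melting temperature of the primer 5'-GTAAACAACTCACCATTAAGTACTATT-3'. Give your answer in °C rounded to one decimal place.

Base counts: A=11, T=8, G=2, C=6; G+C = 8, N = 27.
Tm = 64.9 + 41·(8 − 16.4)/27 = 64.9 + -344.40/27 = 52.1°C.

52.1°C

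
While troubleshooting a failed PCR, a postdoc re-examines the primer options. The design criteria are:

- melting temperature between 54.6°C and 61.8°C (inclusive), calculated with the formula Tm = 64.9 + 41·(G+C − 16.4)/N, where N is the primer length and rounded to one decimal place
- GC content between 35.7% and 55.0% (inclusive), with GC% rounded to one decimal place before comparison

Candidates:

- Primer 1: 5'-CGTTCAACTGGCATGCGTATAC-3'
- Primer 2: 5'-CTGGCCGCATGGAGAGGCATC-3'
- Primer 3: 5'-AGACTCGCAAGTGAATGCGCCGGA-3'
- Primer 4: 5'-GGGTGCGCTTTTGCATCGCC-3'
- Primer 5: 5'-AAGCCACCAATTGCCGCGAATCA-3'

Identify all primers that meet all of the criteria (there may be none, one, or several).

Primer 1 (22 nt, A=5 T=6 G=5 C=6): Tm = 64.9 + 41·(11 − 16.4)/22 = 54.8°C ✓; GC 11/22 = 50.0% ✓ — passes.
Primer 2 (21 nt, A=4 T=3 G=8 C=6): Tm = 64.9 + 41·(14 − 16.4)/21 = 60.2°C ✓; GC 14/21 = 66.7%, outside 35.7–55.0% ✗ — fails.
Primer 3 (24 nt, A=7 T=3 G=8 C=6): Tm = 64.9 + 41·(14 − 16.4)/24 = 60.8°C ✓; GC 14/24 = 58.3%, outside 35.7–55.0% ✗ — fails.
Primer 4 (20 nt, A=1 T=6 G=7 C=6): Tm = 64.9 + 41·(13 − 16.4)/20 = 57.9°C ✓; GC 13/20 = 65.0%, outside 35.7–55.0% ✗ — fails.
Primer 5 (23 nt, A=8 T=3 G=4 C=8): Tm = 64.9 + 41·(12 − 16.4)/23 = 57.1°C ✓; GC 12/23 = 52.2% ✓ — passes.

Primer 1 and Primer 5.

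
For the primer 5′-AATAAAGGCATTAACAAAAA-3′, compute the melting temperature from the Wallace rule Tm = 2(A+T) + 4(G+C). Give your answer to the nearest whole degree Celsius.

48°C

Base counts: A=13, T=3, G=2, C=2 (length 20).
Tm = 2·(13+3) + 4·(2+2) = 2·16 + 4·4 = 32 + 16 = 48°C.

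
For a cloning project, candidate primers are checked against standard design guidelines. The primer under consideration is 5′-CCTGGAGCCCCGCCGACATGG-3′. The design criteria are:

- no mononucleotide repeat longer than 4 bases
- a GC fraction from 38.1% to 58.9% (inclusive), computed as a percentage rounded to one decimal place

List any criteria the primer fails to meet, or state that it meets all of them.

Base counts: A=3, T=2, G=7, C=9 (length 21).
homopolymer run: longest run = 4 ✓
GC content: GC 16/21 = 76.2%, outside 38.1–58.9% ✗

Fails: GC content.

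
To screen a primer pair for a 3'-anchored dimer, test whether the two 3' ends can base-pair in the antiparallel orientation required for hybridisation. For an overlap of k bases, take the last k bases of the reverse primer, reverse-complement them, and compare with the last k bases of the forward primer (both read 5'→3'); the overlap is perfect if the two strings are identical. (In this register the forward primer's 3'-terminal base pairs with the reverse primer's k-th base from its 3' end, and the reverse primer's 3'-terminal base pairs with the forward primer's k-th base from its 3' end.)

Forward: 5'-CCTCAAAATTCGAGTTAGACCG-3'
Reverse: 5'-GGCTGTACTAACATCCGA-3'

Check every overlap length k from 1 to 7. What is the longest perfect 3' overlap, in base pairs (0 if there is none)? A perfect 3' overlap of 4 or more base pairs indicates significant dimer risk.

Longest perfect overlap: 0 complementary base pairs; below the dimer-risk threshold (threshold 4).

Last 7 bases (5'→3') — forward …TAGACCG, reverse …CATCCGA.
Reverse complement of the reverse primer's last 7 bases: TCGGATG; its first k bases are the reverse complement of the reverse primer's last k bases, so a perfect k-base overlap needs the forward primer's last k bases to equal them.
Comparing (forward last k vs required): k=1: G vs T ✗; k=2: CG vs TC ✗; k=3: CCG vs TCG ✗; k=4: ACCG vs TCGG ✗; k=5: GACCG vs TCGGA ✗; k=6: AGACCG vs TCGGAT ✗; k=7: TAGACCG vs TCGGATG ✗.
No overlap length from 1 to 7 is perfect, so the longest perfect 3' overlap is 0.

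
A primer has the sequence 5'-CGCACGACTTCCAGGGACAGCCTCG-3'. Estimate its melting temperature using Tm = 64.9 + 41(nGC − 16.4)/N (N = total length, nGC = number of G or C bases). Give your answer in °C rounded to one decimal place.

65.9°C

Base counts: A=5, T=3, G=7, C=10; G+C = 17, N = 25.
Tm = 64.9 + 41·(17 − 16.4)/25 = 64.9 + 24.60/25 = 65.9°C.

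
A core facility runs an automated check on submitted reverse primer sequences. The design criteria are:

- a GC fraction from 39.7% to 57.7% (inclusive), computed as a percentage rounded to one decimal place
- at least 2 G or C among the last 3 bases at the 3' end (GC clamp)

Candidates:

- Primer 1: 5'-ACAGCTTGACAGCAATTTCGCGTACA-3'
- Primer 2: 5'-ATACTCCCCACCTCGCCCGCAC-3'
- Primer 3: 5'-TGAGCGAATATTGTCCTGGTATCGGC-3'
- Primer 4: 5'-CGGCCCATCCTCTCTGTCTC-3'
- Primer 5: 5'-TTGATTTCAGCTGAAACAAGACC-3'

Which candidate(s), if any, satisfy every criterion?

Primer 3 only.

Primer 1 (26 nt, A=8 T=6 G=5 C=7): GC 12/26 = 46.2% ✓; 3' end ACA has 1 G/C, need ≥2 ✗ — fails.
Primer 2 (22 nt, A=4 T=3 G=2 C=13): GC 15/22 = 68.2%, outside 39.7–57.7% ✗; 3' end CAC has 2 G/C ✓ — fails.
Primer 3 (26 nt, A=5 T=8 G=8 C=5): GC 13/26 = 50.0% ✓; 3' end GGC has 3 G/C ✓ — passes.
Primer 4 (20 nt, A=1 T=6 G=3 C=10): GC 13/20 = 65.0%, outside 39.7–57.7% ✗; 3' end CTC has 2 G/C ✓ — fails.
Primer 5 (23 nt, A=8 T=6 G=4 C=5): GC 9/23 = 39.1%, outside 39.7–57.7% ✗; 3' end ACC has 2 G/C ✓ — fails.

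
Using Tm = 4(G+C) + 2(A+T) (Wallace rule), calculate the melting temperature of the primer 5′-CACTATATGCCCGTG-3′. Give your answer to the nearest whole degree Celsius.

46°C

Base counts: A=3, T=4, G=3, C=5 (length 15).
Tm = 2·(3+4) + 4·(3+5) = 2·7 + 4·8 = 14 + 32 = 46°C.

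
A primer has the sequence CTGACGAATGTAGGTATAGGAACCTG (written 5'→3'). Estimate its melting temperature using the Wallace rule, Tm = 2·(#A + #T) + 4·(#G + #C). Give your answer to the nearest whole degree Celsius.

Base counts: A=8, T=6, G=8, C=4 (length 26).
Tm = 2·(8+6) + 4·(8+4) = 2·14 + 4·12 = 28 + 48 = 76°C.

76°C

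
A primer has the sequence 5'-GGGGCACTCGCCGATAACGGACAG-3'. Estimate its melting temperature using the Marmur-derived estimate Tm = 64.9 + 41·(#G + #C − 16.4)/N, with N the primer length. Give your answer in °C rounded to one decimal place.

64.2°C

Base counts: A=6, T=2, G=9, C=7; G+C = 16, N = 24.
Tm = 64.9 + 41·(16 − 16.4)/24 = 64.9 + -16.40/24 = 64.2°C.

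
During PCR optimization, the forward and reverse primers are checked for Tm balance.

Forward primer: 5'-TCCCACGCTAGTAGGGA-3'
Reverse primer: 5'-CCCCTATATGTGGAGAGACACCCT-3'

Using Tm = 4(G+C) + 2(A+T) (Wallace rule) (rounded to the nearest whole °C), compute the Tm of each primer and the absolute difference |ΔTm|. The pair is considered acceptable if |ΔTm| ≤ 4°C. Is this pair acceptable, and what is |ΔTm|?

|ΔTm| = 20°C; the pair is not acceptable.

Forward: A=4 T=3 G=5 C=5 → Tm = 2·7 + 4·10 = 54°C.
Reverse: A=6 T=5 G=5 C=8 → Tm = 2·11 + 4·13 = 74°C.
|ΔTm| = |54 − 74| = 20°C, > 4°C.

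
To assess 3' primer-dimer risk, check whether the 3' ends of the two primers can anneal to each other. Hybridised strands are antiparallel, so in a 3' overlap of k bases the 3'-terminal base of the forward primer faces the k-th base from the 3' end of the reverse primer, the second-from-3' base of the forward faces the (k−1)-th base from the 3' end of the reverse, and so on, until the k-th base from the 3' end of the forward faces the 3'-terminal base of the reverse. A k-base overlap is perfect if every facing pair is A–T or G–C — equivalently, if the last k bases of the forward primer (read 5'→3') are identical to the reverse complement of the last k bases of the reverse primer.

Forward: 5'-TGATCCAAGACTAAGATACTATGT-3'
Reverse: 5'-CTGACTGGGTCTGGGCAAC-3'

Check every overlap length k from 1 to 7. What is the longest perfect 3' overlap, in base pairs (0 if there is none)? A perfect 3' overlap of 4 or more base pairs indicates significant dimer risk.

Longest perfect overlap: 2 complementary base pairs; below the dimer-risk threshold (threshold 4).

Last 7 bases (5'→3') — forward …ACTATGT, reverse …GGGCAAC.
Reverse complement of the reverse primer's last 7 bases: GTTGCCC; its first k bases are the reverse complement of the reverse primer's last k bases, so a perfect k-base overlap needs the forward primer's last k bases to equal them.
Comparing (forward last k vs required): k=1: T vs G ✗; k=2: GT vs GT ✓; k=3: TGT vs GTT ✗; k=4: ATGT vs GTTG ✗; k=5: TATGT vs GTTGC ✗; k=6: CTATGT vs GTTGCC ✗; k=7: ACTATGT vs GTTGCCC ✗.
Only k = 2 is perfect, so the longest perfect 3' overlap is 2.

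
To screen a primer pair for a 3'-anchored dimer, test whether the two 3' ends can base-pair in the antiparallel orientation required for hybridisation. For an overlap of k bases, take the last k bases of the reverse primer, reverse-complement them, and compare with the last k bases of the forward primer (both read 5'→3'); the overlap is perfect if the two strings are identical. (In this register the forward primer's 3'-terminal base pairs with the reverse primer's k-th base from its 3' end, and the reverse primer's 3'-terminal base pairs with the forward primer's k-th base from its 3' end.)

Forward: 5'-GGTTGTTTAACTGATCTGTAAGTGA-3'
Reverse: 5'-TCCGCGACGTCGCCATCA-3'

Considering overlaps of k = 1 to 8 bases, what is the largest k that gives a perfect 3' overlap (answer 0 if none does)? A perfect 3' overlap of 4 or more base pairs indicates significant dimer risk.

Longest perfect overlap: 3 complementary base pairs; below the dimer-risk threshold (threshold 4).

Last 8 bases (5'→3') — forward …GTAAGTGA, reverse …CGCCATCA.
Reverse complement of the reverse primer's last 8 bases: TGATGGCG; its first k bases are the reverse complement of the reverse primer's last k bases, so a perfect k-base overlap needs the forward primer's last k bases to equal them.
Comparing (forward last k vs required): k=1: A vs T ✗; k=2: GA vs TG ✗; k=3: TGA vs TGA ✓; k=4: GTGA vs TGAT ✗; k=5: AGTGA vs TGATG ✗; k=6: AAGTGA vs TGATGG ✗; k=7: TAAGTGA vs TGATGGC ✗; k=8: GTAAGTGA vs TGATGGCG ✗.
Only k = 3 is perfect, so the longest perfect 3' overlap is 3.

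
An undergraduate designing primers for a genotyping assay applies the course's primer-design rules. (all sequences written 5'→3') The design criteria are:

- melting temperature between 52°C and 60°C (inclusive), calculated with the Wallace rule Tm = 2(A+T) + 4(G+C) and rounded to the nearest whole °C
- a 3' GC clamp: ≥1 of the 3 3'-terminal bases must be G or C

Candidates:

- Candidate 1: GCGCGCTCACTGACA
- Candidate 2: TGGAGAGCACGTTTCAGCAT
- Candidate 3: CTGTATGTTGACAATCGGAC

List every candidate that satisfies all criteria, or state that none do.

Candidate 1 (15 nt, A=3 T=2 G=4 C=6): Tm = 2·5 + 4·10 = 50°C, outside 52–60°C ✗; 3' end ACA has 1 G/C ✓ — fails.
Candidate 2 (20 nt, A=5 T=5 G=6 C=4): Tm = 2·10 + 4·10 = 60°C ✓; 3' end CAT has 1 G/C ✓ — passes.
Candidate 3 (20 nt, A=5 T=6 G=5 C=4): Tm = 2·11 + 4·9 = 58°C ✓; 3' end GAC has 2 G/C ✓ — passes.

Candidate 2 and Candidate 3.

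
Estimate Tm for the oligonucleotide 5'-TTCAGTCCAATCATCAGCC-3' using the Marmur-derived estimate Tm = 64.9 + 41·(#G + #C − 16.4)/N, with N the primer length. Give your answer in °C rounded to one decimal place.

48.9°C

Base counts: A=5, T=5, G=2, C=7; G+C = 9, N = 19.
Tm = 64.9 + 41·(9 − 16.4)/19 = 64.9 + -303.40/19 = 48.9°C.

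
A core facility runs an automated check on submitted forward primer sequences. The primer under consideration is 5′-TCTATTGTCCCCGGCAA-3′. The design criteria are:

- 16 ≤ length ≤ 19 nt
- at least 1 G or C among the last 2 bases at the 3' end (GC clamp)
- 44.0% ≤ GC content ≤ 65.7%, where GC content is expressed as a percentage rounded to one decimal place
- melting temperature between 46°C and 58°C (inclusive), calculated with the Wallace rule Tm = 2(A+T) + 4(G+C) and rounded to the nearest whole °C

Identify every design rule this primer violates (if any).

Fails: GC clamp.

Base counts: A=3, T=5, G=3, C=6 (length 17).
length: length 17 ✓
GC clamp: 3' end AA has 0 G/C, need ≥1 ✗
GC content: GC 9/17 = 52.9% ✓
Tm: Tm = 2·8 + 4·9 = 52°C ✓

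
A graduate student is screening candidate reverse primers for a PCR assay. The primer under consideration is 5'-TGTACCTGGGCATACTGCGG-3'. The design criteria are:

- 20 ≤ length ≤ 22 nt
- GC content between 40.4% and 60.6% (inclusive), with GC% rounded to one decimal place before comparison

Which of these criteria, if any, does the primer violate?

Base counts: A=3, T=5, G=7, C=5 (length 20).
length: length 20 ✓
GC content: GC 12/20 = 60.0% ✓

Meets all criteria.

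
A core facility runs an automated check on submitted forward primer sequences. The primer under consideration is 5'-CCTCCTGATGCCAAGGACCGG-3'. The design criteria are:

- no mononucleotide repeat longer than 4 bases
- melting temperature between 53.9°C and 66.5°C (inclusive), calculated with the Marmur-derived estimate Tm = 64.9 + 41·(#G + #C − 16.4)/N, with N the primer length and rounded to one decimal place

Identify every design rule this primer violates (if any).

Base counts: A=4, T=3, G=6, C=8 (length 21).
homopolymer run: longest run = 2 ✓
Tm: Tm = 64.9 + 41·(14 − 16.4)/21 = 60.2°C ✓

Meets all criteria.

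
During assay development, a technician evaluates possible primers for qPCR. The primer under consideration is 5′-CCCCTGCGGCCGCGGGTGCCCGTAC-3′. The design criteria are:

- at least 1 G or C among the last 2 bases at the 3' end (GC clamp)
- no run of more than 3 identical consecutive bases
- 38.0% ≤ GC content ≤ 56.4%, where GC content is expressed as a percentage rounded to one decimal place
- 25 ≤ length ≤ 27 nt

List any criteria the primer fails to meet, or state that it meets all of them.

Base counts: A=1, T=3, G=9, C=12 (length 25).
GC clamp: 3' end AC has 1 G/C ✓
homopolymer run: longest run = 4, exceeds 3 ✗
GC content: GC 21/25 = 84.0%, outside 38.0–56.4% ✗
length: length 25 ✓

Fails: homopolymer run, GC content.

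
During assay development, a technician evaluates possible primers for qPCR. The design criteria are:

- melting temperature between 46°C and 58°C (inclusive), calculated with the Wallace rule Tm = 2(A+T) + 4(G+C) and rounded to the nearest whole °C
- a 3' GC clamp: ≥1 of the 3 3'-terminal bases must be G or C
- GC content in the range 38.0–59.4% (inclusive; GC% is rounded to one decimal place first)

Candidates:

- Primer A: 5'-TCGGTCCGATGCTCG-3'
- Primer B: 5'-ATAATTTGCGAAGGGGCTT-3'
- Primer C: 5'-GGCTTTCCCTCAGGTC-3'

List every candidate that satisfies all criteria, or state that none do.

Primer B only.

Primer A (15 nt, A=1 T=4 G=5 C=5): Tm = 2·5 + 4·10 = 50°C ✓; 3' end TCG has 2 G/C ✓; GC 10/15 = 66.7%, outside 38.0–59.4% ✗ — fails.
Primer B (19 nt, A=5 T=6 G=6 C=2): Tm = 2·11 + 4·8 = 54°C ✓; 3' end CTT has 1 G/C ✓; GC 8/19 = 42.1% ✓ — passes.
Primer C (16 nt, A=1 T=5 G=4 C=6): Tm = 2·6 + 4·10 = 52°C ✓; 3' end GTC has 2 G/C ✓; GC 10/16 = 62.5%, outside 38.0–59.4% ✗ — fails.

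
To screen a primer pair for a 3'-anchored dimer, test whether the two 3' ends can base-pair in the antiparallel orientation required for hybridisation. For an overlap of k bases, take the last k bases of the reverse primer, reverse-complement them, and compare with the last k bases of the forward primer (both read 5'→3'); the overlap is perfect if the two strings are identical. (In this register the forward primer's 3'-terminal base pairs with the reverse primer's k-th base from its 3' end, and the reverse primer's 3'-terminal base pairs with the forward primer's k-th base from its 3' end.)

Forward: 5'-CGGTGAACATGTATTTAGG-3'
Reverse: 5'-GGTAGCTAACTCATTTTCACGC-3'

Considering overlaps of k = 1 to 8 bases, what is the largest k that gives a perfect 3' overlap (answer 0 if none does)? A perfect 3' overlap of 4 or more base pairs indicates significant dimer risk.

Last 8 bases (5'→3') — forward …TATTTAGG, reverse …TTTCACGC.
Reverse complement of the reverse primer's last 8 bases: GCGTGAAA; its first k bases are the reverse complement of the reverse primer's last k bases, so a perfect k-base overlap needs the forward primer's last k bases to equal them.
Comparing (forward last k vs required): k=1: G vs G ✓; k=2: GG vs GC ✗; k=3: AGG vs GCG ✗; k=4: TAGG vs GCGT ✗; k=5: TTAGG vs GCGTG ✗; k=6: TTTAGG vs GCGTGA ✗; k=7: ATTTAGG vs GCGTGAA ✗; k=8: TATTTAGG vs GCGTGAAA ✗.
Only k = 1 is perfect, so the longest perfect 3' overlap is 1.

Longest perfect overlap: 1 complementary base pair; below the dimer-risk threshold (threshold 4).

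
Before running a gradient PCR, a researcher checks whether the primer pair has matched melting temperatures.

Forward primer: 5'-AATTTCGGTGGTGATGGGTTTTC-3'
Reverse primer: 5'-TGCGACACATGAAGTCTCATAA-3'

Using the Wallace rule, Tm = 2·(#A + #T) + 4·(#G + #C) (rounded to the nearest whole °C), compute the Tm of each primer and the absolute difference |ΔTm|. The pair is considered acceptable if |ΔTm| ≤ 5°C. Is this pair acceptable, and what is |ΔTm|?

|ΔTm| = 4°C; the pair is acceptable.

Forward: A=3 T=10 G=8 C=2 → Tm = 2·13 + 4·10 = 66°C.
Reverse: A=8 T=5 G=4 C=5 → Tm = 2·13 + 4·9 = 62°C.
|ΔTm| = |66 − 62| = 4°C, ≤ 5°C.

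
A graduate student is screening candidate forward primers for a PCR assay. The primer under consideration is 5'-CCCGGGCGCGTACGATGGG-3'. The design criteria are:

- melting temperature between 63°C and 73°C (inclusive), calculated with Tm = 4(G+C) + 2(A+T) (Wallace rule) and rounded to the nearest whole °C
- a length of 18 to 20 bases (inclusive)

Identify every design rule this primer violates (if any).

Meets all criteria.

Base counts: A=2, T=2, G=9, C=6 (length 19).
Tm: Tm = 2·4 + 4·15 = 68°C ✓
length: length 19 ✓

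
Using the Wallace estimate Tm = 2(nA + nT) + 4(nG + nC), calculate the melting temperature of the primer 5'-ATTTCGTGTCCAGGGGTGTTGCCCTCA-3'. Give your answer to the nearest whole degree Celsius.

Base counts: A=3, T=9, G=8, C=7 (length 27).
Tm = 2·(3+9) + 4·(8+7) = 2·12 + 4·15 = 24 + 60 = 84°C.

84°C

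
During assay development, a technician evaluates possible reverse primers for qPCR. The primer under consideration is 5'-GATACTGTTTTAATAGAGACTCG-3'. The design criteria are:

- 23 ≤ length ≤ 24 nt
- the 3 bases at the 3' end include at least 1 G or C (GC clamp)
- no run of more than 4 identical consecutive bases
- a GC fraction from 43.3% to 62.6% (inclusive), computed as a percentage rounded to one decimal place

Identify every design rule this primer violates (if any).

Fails: GC content.

Base counts: A=7, T=8, G=5, C=3 (length 23).
length: length 23 ✓
GC clamp: 3' end TCG has 2 G/C ✓
homopolymer run: longest run = 4 ✓
GC content: GC 8/23 = 34.8%, outside 43.3–62.6% ✗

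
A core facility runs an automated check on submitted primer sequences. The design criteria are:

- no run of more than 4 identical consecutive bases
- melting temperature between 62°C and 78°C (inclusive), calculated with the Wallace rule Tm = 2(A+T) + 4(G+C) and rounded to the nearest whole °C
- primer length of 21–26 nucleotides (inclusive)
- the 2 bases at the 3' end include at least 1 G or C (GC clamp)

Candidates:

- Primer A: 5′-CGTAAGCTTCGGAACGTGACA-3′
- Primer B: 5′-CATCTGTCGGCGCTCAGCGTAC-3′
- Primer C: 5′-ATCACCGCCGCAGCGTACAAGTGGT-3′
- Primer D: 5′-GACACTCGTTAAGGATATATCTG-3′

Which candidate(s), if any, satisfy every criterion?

Primer A (21 nt, A=6 T=4 G=6 C=5): longest run = 2 ✓; Tm = 2·10 + 4·11 = 64°C ✓; length 21 ✓; 3' end CA has 1 G/C ✓ — passes.
Primer B (22 nt, A=3 T=5 G=6 C=8): longest run = 2 ✓; Tm = 2·8 + 4·14 = 72°C ✓; length 22 ✓; 3' end AC has 1 G/C ✓ — passes.
Primer C (25 nt, A=6 T=4 G=7 C=8): longest run = 2 ✓; Tm = 2·10 + 4·15 = 80°C, outside 62–78°C ✗; length 25 ✓; 3' end GT has 1 G/C ✓ — fails.
Primer D (23 nt, A=7 T=7 G=5 C=4): longest run = 2 ✓; Tm = 2·14 + 4·9 = 64°C ✓; length 23 ✓; 3' end TG has 1 G/C ✓ — passes.

Primer A, Primer B and Primer D.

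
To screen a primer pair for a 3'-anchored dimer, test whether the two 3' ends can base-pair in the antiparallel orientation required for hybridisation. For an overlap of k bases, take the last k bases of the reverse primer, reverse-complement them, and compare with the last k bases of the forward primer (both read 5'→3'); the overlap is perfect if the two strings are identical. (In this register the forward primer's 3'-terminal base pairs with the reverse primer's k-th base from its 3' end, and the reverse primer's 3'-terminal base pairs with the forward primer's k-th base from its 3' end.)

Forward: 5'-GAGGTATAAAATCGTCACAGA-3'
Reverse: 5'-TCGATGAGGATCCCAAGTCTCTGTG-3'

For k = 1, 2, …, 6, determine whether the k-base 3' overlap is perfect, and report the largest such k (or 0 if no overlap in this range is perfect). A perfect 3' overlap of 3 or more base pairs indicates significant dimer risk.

Last 6 bases (5'→3') — forward …CACAGA, reverse …TCTGTG.
Reverse complement of the reverse primer's last 6 bases: CACAGA; its first k bases are the reverse complement of the reverse primer's last k bases, so a perfect k-base overlap needs the forward primer's last k bases to equal them.
Comparing (forward last k vs required): k=1: A vs C ✗; k=2: GA vs CA ✗; k=3: AGA vs CAC ✗; k=4: CAGA vs CACA ✗; k=5: ACAGA vs CACAG ✗; k=6: CACAGA vs CACAGA ✓.
Only k = 6 is perfect, so the longest perfect 3' overlap is 6.

Longest perfect overlap: 6 complementary base pairs; significant dimer risk (threshold 3).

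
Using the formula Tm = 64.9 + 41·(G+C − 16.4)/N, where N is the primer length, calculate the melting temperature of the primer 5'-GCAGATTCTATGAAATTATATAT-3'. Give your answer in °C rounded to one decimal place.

Base counts: A=9, T=9, G=3, C=2; G+C = 5, N = 23.
Tm = 64.9 + 41·(5 − 16.4)/23 = 64.9 + -467.40/23 = 44.6°C.

44.6°C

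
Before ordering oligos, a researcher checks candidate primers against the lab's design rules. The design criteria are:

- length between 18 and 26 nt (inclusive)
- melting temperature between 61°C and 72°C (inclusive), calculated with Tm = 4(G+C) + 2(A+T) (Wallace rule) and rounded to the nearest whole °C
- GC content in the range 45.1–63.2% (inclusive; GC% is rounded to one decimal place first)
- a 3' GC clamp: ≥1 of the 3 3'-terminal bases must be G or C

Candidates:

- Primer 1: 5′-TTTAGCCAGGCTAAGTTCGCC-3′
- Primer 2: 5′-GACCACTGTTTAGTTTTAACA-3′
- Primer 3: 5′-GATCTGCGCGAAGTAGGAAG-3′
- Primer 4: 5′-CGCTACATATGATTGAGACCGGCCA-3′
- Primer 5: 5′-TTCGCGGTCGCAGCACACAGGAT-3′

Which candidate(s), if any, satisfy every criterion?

Primer 1 and Primer 3.

Primer 1 (21 nt, A=4 T=6 G=5 C=6): length 21 ✓; Tm = 2·10 + 4·11 = 64°C ✓; GC 11/21 = 52.4% ✓; 3' end GCC has 3 G/C ✓ — passes.
Primer 2 (21 nt, A=6 T=8 G=3 C=4): length 21 ✓; Tm = 2·14 + 4·7 = 56°C, outside 61–72°C ✗; GC 7/21 = 33.3%, outside 45.1–63.2% ✗; 3' end ACA has 1 G/C ✓ — fails.
Primer 3 (20 nt, A=6 T=3 G=8 C=3): length 20 ✓; Tm = 2·9 + 4·11 = 62°C ✓; GC 11/20 = 55.0% ✓; 3' end AAG has 1 G/C ✓ — passes.
Primer 4 (25 nt, A=7 T=5 G=6 C=7): length 25 ✓; Tm = 2·12 + 4·13 = 76°C, outside 61–72°C ✗; GC 13/25 = 52.0% ✓; 3' end CCA has 2 G/C ✓ — fails.
Primer 5 (23 nt, A=5 T=4 G=7 C=7): length 23 ✓; Tm = 2·9 + 4·14 = 74°C, outside 61–72°C ✗; GC 14/23 = 60.9% ✓; 3' end GAT has 1 G/C ✓ — fails.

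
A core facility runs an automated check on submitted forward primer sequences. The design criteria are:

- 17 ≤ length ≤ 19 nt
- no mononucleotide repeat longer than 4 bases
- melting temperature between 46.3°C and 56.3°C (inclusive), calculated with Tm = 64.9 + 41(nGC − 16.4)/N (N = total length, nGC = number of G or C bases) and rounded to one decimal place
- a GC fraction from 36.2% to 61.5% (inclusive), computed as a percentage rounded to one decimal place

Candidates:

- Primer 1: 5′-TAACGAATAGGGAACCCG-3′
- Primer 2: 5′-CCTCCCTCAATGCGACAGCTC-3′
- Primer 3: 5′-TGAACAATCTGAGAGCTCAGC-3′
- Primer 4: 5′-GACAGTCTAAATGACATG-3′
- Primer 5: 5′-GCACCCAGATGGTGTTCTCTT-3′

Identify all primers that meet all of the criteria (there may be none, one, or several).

Primer 1 (18 nt, A=7 T=2 G=5 C=4): length 18 ✓; longest run = 3 ✓; Tm = 64.9 + 41·(9 − 16.4)/18 = 48.0°C ✓; GC 9/18 = 50.0% ✓ — passes.
Primer 2 (21 nt, A=4 T=4 G=3 C=10): length 21, outside 17–19 ✗; longest run = 3 ✓; Tm = 64.9 + 41·(13 − 16.4)/21 = 58.3°C, outside 46.3–56.3°C ✗; GC 13/21 = 61.9%, outside 36.2–61.5% ✗ — fails.
Primer 3 (21 nt, A=7 T=4 G=5 C=5): length 21, outside 17–19 ✗; longest run = 2 ✓; Tm = 64.9 + 41·(10 − 16.4)/21 = 52.4°C ✓; GC 10/21 = 47.6% ✓ — fails.
Primer 4 (18 nt, A=7 T=4 G=4 C=3): length 18 ✓; longest run = 3 ✓; Tm = 64.9 + 41·(7 − 16.4)/18 = 43.5°C, outside 46.3–56.3°C ✗; GC 7/18 = 38.9% ✓ — fails.
Primer 5 (21 nt, A=3 T=7 G=5 C=6): length 21, outside 17–19 ✗; longest run = 3 ✓; Tm = 64.9 + 41·(11 − 16.4)/21 = 54.4°C ✓; GC 11/21 = 52.4% ✓ — fails.

Primer 1 only.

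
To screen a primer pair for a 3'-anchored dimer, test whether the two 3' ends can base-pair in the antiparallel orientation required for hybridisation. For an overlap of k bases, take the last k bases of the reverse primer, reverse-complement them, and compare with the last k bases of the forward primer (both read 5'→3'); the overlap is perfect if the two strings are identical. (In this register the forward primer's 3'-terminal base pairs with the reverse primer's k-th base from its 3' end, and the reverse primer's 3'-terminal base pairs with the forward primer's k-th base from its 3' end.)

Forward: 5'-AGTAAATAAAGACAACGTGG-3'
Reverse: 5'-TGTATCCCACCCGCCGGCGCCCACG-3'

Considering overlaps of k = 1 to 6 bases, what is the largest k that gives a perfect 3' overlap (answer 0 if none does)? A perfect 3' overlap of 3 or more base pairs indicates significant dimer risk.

Longest perfect overlap: 5 complementary base pairs; significant dimer risk (threshold 3).

Last 6 bases (5'→3') — forward …ACGTGG, reverse …CCCACG.
Reverse complement of the reverse primer's last 6 bases: CGTGGG; its first k bases are the reverse complement of the reverse primer's last k bases, so a perfect k-base overlap needs the forward primer's last k bases to equal them.
Comparing (forward last k vs required): k=1: G vs C ✗; k=2: GG vs CG ✗; k=3: TGG vs CGT ✗; k=4: GTGG vs CGTG ✗; k=5: CGTGG vs CGTGG ✓; k=6: ACGTGG vs CGTGGG ✗.
Only k = 5 is perfect, so the longest perfect 3' overlap is 5.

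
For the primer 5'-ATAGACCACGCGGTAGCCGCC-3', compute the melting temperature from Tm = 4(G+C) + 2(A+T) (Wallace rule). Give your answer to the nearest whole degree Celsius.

Base counts: A=5, T=2, G=6, C=8 (length 21).
Tm = 2·(5+2) + 4·(6+8) = 2·7 + 4·14 = 14 + 56 = 70°C.

70°C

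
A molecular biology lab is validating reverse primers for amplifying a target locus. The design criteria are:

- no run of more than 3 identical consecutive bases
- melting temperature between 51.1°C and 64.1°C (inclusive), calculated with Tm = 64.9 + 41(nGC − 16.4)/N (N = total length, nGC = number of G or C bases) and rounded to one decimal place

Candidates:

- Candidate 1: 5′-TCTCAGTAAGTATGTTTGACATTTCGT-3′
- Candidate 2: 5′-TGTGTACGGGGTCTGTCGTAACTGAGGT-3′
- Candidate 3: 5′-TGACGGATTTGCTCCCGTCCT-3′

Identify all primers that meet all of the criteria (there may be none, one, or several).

Candidate 1 and Candidate 3.

Candidate 1 (27 nt, A=6 T=12 G=5 C=4): longest run = 3 ✓; Tm = 64.9 + 41·(9 − 16.4)/27 = 53.7°C ✓ — passes.
Candidate 2 (28 nt, A=4 T=9 G=11 C=4): longest run = 4, exceeds 3 ✗; Tm = 64.9 + 41·(15 − 16.4)/28 = 62.9°C ✓ — fails.
Candidate 3 (21 nt, A=2 T=7 G=5 C=7): longest run = 3 ✓; Tm = 64.9 + 41·(12 − 16.4)/21 = 56.3°C ✓ — passes.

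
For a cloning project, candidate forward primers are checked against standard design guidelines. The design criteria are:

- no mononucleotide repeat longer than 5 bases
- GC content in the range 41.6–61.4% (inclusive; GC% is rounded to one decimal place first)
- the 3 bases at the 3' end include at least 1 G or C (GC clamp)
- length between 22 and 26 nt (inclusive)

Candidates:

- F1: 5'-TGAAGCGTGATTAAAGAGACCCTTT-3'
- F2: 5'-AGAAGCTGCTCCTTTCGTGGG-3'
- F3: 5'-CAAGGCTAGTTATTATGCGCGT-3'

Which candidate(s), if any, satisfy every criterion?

F1 (25 nt, A=8 T=7 G=6 C=4): longest run = 3 ✓; GC 10/25 = 40.0%, outside 41.6–61.4% ✗; 3' end TTT has 0 G/C, need ≥1 ✗; length 25 ✓ — fails.
F2 (21 nt, A=3 T=6 G=7 C=5): longest run = 3 ✓; GC 12/21 = 57.1% ✓; 3' end GGG has 3 G/C ✓; length 21, outside 22–26 ✗ — fails.
F3 (22 nt, A=5 T=7 G=6 C=4): longest run = 2 ✓; GC 10/22 = 45.5% ✓; 3' end CGT has 2 G/C ✓; length 22 ✓ — passes.

F3 only.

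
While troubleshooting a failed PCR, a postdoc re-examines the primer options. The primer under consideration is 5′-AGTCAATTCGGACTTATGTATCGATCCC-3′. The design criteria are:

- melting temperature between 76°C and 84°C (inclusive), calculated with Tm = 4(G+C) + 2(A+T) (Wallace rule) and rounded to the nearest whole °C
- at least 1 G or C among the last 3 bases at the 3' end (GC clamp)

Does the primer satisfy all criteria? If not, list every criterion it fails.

Base counts: A=7, T=9, G=5, C=7 (length 28).
Tm: Tm = 2·16 + 4·12 = 80°C ✓
GC clamp: 3' end CCC has 3 G/C ✓

Meets all criteria.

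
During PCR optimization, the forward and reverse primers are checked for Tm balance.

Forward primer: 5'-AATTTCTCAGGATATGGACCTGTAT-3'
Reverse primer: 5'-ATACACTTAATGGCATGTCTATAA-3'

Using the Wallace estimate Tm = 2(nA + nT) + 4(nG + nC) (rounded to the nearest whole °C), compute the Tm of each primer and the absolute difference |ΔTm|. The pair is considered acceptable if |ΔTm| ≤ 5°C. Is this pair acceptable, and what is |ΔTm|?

Forward: A=7 T=9 G=5 C=4 → Tm = 2·16 + 4·9 = 68°C.
Reverse: A=9 T=8 G=3 C=4 → Tm = 2·17 + 4·7 = 62°C.
|ΔTm| = |68 − 62| = 6°C, > 5°C.

|ΔTm| = 6°C; the pair is not acceptable.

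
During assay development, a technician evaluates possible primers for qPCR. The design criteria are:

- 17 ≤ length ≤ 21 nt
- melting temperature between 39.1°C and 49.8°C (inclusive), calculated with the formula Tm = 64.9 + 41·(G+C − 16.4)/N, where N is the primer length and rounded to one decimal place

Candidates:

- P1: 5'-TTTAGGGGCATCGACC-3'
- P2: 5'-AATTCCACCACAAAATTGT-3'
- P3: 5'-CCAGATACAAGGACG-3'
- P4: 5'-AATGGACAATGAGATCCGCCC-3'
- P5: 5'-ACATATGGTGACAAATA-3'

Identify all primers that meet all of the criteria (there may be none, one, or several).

P1 (16 nt, A=3 T=4 G=5 C=4): length 16, outside 17–21 ✗; Tm = 64.9 + 41·(9 − 16.4)/16 = 45.9°C ✓ — fails.
P2 (19 nt, A=8 T=5 G=1 C=5): length 19 ✓; Tm = 64.9 + 41·(6 − 16.4)/19 = 42.5°C ✓ — passes.
P3 (15 nt, A=6 T=1 G=4 C=4): length 15, outside 17–21 ✗; Tm = 64.9 + 41·(8 − 16.4)/15 = 41.9°C ✓ — fails.
P4 (21 nt, A=7 T=3 G=5 C=6): length 21 ✓; Tm = 64.9 + 41·(11 − 16.4)/21 = 54.4°C, outside 39.1–49.8°C ✗ — fails.
P5 (17 nt, A=8 T=4 G=3 C=2): length 17 ✓; Tm = 64.9 + 41·(5 − 16.4)/17 = 37.4°C, outside 39.1–49.8°C ✗ — fails.

P2 only.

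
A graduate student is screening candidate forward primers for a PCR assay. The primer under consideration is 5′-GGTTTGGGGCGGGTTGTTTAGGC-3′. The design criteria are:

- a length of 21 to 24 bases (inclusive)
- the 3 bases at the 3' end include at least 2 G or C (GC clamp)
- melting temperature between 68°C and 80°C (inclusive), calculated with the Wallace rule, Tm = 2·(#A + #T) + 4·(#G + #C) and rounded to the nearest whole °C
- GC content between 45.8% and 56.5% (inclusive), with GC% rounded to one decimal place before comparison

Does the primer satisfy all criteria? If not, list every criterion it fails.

Fails: GC content.

Base counts: A=1, T=8, G=12, C=2 (length 23).
length: length 23 ✓
GC clamp: 3' end GGC has 3 G/C ✓
Tm: Tm = 2·9 + 4·14 = 74°C ✓
GC content: GC 14/23 = 60.9%, outside 45.8–56.5% ✗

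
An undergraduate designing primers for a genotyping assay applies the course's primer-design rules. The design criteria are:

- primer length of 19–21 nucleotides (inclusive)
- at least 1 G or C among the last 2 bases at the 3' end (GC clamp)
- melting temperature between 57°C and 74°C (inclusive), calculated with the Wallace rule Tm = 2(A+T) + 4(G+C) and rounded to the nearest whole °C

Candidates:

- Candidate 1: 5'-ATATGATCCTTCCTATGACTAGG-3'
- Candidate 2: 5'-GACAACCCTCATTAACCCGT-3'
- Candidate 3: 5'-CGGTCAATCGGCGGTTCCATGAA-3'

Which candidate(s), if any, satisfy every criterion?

Candidate 1 (23 nt, A=6 T=8 G=4 C=5): length 23, outside 19–21 ✗; 3' end GG has 2 G/C ✓; Tm = 2·14 + 4·9 = 64°C ✓ — fails.
Candidate 2 (20 nt, A=6 T=4 G=2 C=8): length 20 ✓; 3' end GT has 1 G/C ✓; Tm = 2·10 + 4·10 = 60°C ✓ — passes.
Candidate 3 (23 nt, A=5 T=5 G=7 C=6): length 23, outside 19–21 ✗; 3' end AA has 0 G/C, need ≥1 ✗; Tm = 2·10 + 4·13 = 72°C ✓ — fails.

Candidate 2 only.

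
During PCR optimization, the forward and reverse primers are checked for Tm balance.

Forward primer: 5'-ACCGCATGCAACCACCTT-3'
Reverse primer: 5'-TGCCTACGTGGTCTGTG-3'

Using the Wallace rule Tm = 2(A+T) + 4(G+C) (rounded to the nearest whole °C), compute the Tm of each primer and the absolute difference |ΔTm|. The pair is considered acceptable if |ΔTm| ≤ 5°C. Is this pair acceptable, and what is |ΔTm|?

Forward: A=5 T=3 G=2 C=8 → Tm = 2·8 + 4·10 = 56°C.
Reverse: A=1 T=6 G=6 C=4 → Tm = 2·7 + 4·10 = 54°C.
|ΔTm| = |56 − 54| = 2°C, ≤ 5°C.

|ΔTm| = 2°C; the pair is acceptable.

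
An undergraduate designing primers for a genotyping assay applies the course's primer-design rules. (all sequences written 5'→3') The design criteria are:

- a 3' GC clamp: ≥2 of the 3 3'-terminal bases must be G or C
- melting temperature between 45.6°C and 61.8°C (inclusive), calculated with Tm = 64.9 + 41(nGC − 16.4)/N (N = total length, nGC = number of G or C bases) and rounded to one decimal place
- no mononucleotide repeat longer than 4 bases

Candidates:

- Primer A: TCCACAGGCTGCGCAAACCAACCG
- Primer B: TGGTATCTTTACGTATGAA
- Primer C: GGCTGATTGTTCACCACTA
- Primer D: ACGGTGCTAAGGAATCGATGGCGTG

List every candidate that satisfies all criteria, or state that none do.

Primer A (24 nt, A=7 T=2 G=5 C=10): 3' end CCG has 3 G/C ✓; Tm = 64.9 + 41·(15 − 16.4)/24 = 62.5°C, outside 45.6–61.8°C ✗; longest run = 3 ✓ — fails.
Primer B (19 nt, A=5 T=8 G=4 C=2): 3' end GAA has 1 G/C, need ≥2 ✗; Tm = 64.9 + 41·(6 − 16.4)/19 = 42.5°C, outside 45.6–61.8°C ✗; longest run = 3 ✓ — fails.
Primer C (19 nt, A=4 T=6 G=4 C=5): 3' end CTA has 1 G/C, need ≥2 ✗; Tm = 64.9 + 41·(9 − 16.4)/19 = 48.9°C ✓; longest run = 2 ✓ — fails.
Primer D (25 nt, A=6 T=5 G=10 C=4): 3' end GTG has 2 G/C ✓; Tm = 64.9 + 41·(14 − 16.4)/25 = 61.0°C ✓; longest run = 2 ✓ — passes.

Primer D only.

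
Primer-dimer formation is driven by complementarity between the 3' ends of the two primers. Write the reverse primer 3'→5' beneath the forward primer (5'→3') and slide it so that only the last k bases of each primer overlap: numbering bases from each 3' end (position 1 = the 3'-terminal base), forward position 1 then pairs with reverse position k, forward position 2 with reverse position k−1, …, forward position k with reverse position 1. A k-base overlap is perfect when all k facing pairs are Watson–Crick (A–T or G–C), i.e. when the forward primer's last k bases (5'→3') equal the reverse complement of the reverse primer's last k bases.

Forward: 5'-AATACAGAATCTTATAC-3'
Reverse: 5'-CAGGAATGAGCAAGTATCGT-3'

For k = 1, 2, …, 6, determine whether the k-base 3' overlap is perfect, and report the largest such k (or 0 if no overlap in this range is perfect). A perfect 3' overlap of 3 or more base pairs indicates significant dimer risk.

Longest perfect overlap: 2 complementary base pairs; below the dimer-risk threshold (threshold 3).

Last 6 bases (5'→3') — forward …TTATAC, reverse …TATCGT.
Reverse complement of the reverse primer's last 6 bases: ACGATA; its first k bases are the reverse complement of the reverse primer's last k bases, so a perfect k-base overlap needs the forward primer's last k bases to equal them.
Comparing (forward last k vs required): k=1: C vs A ✗; k=2: AC vs AC ✓; k=3: TAC vs ACG ✗; k=4: ATAC vs ACGA ✗; k=5: TATAC vs ACGAT ✗; k=6: TTATAC vs ACGATA ✗.
Only k = 2 is perfect, so the longest perfect 3' overlap is 2.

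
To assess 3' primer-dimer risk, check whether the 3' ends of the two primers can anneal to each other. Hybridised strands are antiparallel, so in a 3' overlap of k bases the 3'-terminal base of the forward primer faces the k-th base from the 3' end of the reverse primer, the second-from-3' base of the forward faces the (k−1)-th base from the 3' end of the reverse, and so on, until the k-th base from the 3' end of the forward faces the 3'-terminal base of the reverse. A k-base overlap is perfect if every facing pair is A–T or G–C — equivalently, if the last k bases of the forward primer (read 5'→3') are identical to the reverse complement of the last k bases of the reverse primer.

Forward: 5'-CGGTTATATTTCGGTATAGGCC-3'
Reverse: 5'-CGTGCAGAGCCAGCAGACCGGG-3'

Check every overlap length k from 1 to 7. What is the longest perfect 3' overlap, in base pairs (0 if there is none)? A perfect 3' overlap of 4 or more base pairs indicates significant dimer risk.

Longest perfect overlap: 2 complementary base pairs; below the dimer-risk threshold (threshold 4).

Last 7 bases (5'→3') — forward …ATAGGCC, reverse …GACCGGG.
Reverse complement of the reverse primer's last 7 bases: CCCGGTC; its first k bases are the reverse complement of the reverse primer's last k bases, so a perfect k-base overlap needs the forward primer's last k bases to equal them.
Comparing (forward last k vs required): k=1: C vs C ✓; k=2: CC vs CC ✓; k=3: GCC vs CCC ✗; k=4: GGCC vs CCCG ✗; k=5: AGGCC vs CCCGG ✗; k=6: TAGGCC vs CCCGGT ✗; k=7: ATAGGCC vs CCCGGTC ✗.
Perfect overlaps at k = 1, 2; the largest is 2.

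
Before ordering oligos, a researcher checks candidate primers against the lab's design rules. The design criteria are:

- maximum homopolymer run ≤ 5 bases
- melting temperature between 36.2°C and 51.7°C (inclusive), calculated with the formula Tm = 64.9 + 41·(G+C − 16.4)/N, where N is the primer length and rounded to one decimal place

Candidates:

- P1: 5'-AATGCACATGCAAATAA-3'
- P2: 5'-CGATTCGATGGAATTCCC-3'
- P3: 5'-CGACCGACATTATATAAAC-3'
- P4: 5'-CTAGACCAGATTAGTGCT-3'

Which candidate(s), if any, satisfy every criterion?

P1 (17 nt, A=9 T=3 G=2 C=3): longest run = 3 ✓; Tm = 64.9 + 41·(5 − 16.4)/17 = 37.4°C ✓ — passes.
P2 (18 nt, A=4 T=5 G=4 C=5): longest run = 3 ✓; Tm = 64.9 + 41·(9 − 16.4)/18 = 48.0°C ✓ — passes.
P3 (19 nt, A=8 T=4 G=2 C=5): longest run = 3 ✓; Tm = 64.9 + 41·(7 − 16.4)/19 = 44.6°C ✓ — passes.
P4 (18 nt, A=5 T=5 G=4 C=4): longest run = 2 ✓; Tm = 64.9 + 41·(8 − 16.4)/18 = 45.8°C ✓ — passes.

P1, P2, P3 and P4.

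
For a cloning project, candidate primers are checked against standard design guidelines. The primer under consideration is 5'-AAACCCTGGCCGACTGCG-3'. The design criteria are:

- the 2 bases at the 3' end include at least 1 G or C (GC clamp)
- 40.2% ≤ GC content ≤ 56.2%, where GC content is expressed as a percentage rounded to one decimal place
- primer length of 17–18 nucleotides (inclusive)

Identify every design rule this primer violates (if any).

Fails: GC content.

Base counts: A=4, T=2, G=5, C=7 (length 18).
GC clamp: 3' end CG has 2 G/C ✓
GC content: GC 12/18 = 66.7%, outside 40.2–56.2% ✗
length: length 18 ✓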